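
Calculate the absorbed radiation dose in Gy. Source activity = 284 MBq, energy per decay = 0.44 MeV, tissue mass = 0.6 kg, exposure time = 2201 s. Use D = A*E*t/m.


A = 284 MBq = 2.8400e+08 Bq
E = 0.44 MeV = 7.0488e-14 J
D = A*E*t/m = 2.8400e+08*7.0488e-14*2201/0.6
D = 0.07343 Gy


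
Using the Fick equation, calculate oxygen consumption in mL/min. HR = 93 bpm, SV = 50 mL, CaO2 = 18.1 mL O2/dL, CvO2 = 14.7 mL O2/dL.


CO = HR*SV = 93*50/1000 = 4.65 L/min
a-v O2 diff = 18.1 - 14.7 = 3.4 mL/dL
VO2 = CO * (CaO2-CvO2) * 10 dL/L
VO2 = 4.65 * 3.4 * 10
VO2 = 158.1 mL/min


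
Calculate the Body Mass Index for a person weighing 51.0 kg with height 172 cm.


BMI = weight / height^2
height = 172 cm = 1.72 m
BMI = 51.0 / 1.72^2
BMI = 17.24 kg/m^2


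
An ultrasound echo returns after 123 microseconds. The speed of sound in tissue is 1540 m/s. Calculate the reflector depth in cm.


depth = c * t / 2
t = 123 us = 1.2300e-04 s
depth = 1540 * 1.2300e-04 / 2
depth = 0.09471 m = 9.471 cm


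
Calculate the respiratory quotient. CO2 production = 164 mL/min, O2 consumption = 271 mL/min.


RQ = VCO2 / VO2
RQ = 164 / 271
RQ = 0.6052


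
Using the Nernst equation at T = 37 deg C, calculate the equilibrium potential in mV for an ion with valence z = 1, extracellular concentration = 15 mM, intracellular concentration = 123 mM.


E = (RT/(zF)) * ln(C_out/C_in)
T = 37 + 273.15 = 310.15 K
E = (8.314 * 310.15 / (1 * 96485)) * ln(15/123)
E = -56.23 mV


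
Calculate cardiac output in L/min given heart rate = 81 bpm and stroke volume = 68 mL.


CO = HR * SV
CO = 81 * 68 / 1000
CO = 5.508 L/min


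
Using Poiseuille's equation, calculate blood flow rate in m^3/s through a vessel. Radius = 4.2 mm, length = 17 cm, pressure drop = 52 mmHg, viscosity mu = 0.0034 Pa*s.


Q = pi*r^4*dP / (8*mu*L)
r = 0.0042 m, L = 0.17 m
dP = 52 mmHg = 6932.744 Pa
Q = 0.001466 m^3/s


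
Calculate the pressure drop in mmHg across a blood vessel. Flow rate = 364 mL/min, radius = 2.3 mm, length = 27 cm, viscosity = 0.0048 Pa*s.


dP = 8*mu*L*Q / (pi*r^4)
Q = 364 mL/min = 6.06667e-06 m^3/s
dP = 715.458 Pa = 715.458 / 133.322 mmHg = 5.366 mmHg


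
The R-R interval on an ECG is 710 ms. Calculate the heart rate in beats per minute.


HR = 60 / RR_interval(s)
RR = 710 ms = 0.71 s
HR = 60 / 0.71 = 84.51 bpm


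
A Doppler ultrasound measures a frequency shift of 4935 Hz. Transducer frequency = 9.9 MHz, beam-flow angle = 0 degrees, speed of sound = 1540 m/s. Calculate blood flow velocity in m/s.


v = fd * c / (2 * f0 * cos(theta))
v = 4935 * 1540 / (2 * 9.9000e+06 * cos(0))
v = 0.3838 m/s


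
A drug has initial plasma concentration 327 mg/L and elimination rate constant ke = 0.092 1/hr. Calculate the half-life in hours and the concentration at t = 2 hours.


t_half = ln(2) / ke = 0.693147 / 0.092 = 7.534 hr
C(t) = C0 * exp(-ke*t) = 327 * exp(-0.092*2)
C(2) = 272 mg/L


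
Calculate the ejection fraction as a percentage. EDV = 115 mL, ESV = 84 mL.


SV = EDV - ESV = 115 - 84 = 31 mL
EF = SV/EDV * 100 = 31/115 * 100
EF = 26.96%


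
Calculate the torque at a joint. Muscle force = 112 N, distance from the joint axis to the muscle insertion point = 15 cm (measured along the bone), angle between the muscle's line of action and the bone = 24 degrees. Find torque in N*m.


Torque = F * d * sin(theta)   (moment arm = d*sin(theta))
d = 15 cm = 0.15 m
Torque = 112 * 0.15 * sin(24)
Torque = 6.833 N*m


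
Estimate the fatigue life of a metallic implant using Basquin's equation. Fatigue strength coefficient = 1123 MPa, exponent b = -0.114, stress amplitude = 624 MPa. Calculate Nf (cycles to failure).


sigma_a = sigma_f' * (2Nf)^b
2Nf = (sigma_a/sigma_f')^(1/b)
2Nf = (624/1123)^(1/-0.114)
2Nf = 173.20247
Nf = 86.6


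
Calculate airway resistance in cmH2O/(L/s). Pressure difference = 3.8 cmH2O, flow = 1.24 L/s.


R = dP / flow
R = 3.8 / 1.24
R = 3.065 cmH2O/(L/s)


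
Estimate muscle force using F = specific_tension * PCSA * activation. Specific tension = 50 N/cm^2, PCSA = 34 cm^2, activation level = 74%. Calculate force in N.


F = sigma * PCSA * activation
F = 50 * 34 * 0.74
F = 1258 N


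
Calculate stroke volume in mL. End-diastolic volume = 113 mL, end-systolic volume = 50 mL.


SV = EDV - ESV
SV = 113 - 50
SV = 63 mL


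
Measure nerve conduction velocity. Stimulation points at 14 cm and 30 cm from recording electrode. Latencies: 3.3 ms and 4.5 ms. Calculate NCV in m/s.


Distance = (30 - 14) / 100 = 0.16 m
dt = (4.5 - 3.3) / 1000 = 0.0012 s
NCV = dist / dt = 133.3 m/s


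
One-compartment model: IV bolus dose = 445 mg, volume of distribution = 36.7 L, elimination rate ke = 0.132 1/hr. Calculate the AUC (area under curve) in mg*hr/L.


C0 = Dose/Vd = 445/36.7 = 12.1253 mg/L
AUC = C0/ke = 12.1253/0.132
AUC = 91.86 mg*hr/L


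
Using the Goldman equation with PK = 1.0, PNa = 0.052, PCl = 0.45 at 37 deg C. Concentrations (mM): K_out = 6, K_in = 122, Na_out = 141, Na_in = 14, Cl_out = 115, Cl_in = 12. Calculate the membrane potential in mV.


Vm = (RT/F)*ln((PK*Ko + PNa*Nao + PCl*Cli)/(PK*Ki + PNa*Nai + PCl*Clo))
Numer = 18.732, Denom = 174.478
Vm = -59.64 mV


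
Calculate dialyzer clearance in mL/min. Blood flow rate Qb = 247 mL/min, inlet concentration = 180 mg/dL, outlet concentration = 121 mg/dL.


K = Qb * (Cb_in - Cb_out) / Cb_in
K = 247 * (180 - 121) / 180
K = 80.96 mL/min


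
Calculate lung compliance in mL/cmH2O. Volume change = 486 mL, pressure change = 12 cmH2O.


C = dV / dP
C = 486 / 12
C = 40.5 mL/cmH2O


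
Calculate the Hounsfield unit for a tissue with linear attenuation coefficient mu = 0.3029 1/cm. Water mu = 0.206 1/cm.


HU = ((mu_tissue - mu_water) / mu_water) * 1000
HU = ((0.3029 - 0.206) / 0.206) * 1000
HU = 470.4


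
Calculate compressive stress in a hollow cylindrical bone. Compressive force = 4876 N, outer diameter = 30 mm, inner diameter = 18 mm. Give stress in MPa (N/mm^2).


A = pi*(r_o^2 - r_i^2)
r_o = 15 mm, r_i = 9 mm
A = 452.389 mm^2
sigma = F/A = 4876 / 452.389
sigma = 10.78 MPa


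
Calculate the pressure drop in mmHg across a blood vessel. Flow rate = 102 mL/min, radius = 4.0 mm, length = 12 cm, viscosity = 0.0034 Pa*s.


dP = 8*mu*L*Q / (pi*r^4)
Q = 102 mL/min = 1.7e-06 m^3/s
dP = 6.89937 Pa = 6.89937 / 133.322 mmHg = 0.05175 mmHg


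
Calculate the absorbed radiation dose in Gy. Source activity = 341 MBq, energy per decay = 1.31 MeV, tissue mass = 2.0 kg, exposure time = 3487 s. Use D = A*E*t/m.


A = 341 MBq = 3.4100e+08 Bq
E = 1.31 MeV = 2.09862e-13 J
D = A*E*t/m = 3.4100e+08*2.09862e-13*3487/2.0
D = 0.1248 Gy


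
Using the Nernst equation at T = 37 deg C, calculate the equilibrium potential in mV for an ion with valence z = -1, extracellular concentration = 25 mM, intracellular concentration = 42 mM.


E = (RT/(zF)) * ln(C_out/C_in)
T = 37 + 273.15 = 310.15 K
E = (8.314 * 310.15 / (-1 * 96485)) * ln(25/42)
E = 13.86 mV


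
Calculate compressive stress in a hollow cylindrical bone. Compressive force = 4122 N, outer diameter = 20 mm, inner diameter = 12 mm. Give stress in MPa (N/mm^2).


A = pi*(r_o^2 - r_i^2)
r_o = 10 mm, r_i = 6 mm
A = 201.062 mm^2
sigma = F/A = 4122 / 201.062
sigma = 20.5 MPa


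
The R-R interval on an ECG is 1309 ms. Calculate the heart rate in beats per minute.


HR = 60 / RR_interval(s)
RR = 1309 ms = 1.309 s
HR = 60 / 1.309 = 45.84 bpm


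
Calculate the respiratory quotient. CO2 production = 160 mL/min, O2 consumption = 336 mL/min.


RQ = VCO2 / VO2
RQ = 160 / 336
RQ = 0.4762


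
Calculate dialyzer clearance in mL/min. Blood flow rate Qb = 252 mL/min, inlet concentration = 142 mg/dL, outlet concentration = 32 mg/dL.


K = Qb * (Cb_in - Cb_out) / Cb_in
K = 252 * (142 - 32) / 142
K = 195.2 mL/min


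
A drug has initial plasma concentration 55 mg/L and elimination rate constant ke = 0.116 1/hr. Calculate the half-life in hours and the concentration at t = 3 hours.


t_half = ln(2) / ke = 0.693147 / 0.116 = 5.975 hr
C(t) = C0 * exp(-ke*t) = 55 * exp(-0.116*3)
C(3) = 38.84 mg/L


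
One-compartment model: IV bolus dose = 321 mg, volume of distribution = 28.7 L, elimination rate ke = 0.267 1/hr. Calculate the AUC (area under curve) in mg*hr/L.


C0 = Dose/Vd = 321/28.7 = 11.1847 mg/L
AUC = C0/ke = 11.1847/0.267
AUC = 41.89 mg*hr/L


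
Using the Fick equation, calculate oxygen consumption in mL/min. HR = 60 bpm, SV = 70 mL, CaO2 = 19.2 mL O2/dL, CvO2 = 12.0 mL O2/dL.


CO = HR*SV = 60*70/1000 = 4.2 L/min
a-v O2 diff = 19.2 - 12.0 = 7.2 mL/dL
VO2 = CO * (CaO2-CvO2) * 10 dL/L
VO2 = 4.2 * 7.2 * 10
VO2 = 302.4 mL/min


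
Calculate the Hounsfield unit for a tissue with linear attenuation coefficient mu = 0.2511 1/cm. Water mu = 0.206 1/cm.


HU = ((mu_tissue - mu_water) / mu_water) * 1000
HU = ((0.2511 - 0.206) / 0.206) * 1000
HU = 218.9


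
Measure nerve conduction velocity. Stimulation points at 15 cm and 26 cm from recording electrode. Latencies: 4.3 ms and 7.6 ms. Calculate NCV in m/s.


Distance = (26 - 15) / 100 = 0.11 m
dt = (7.6 - 4.3) / 1000 = 0.0033 s
NCV = dist / dt = 33.33 m/s


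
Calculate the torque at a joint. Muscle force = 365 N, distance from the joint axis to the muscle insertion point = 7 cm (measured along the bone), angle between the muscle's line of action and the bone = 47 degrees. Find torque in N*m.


Torque = F * d * sin(theta)   (moment arm = d*sin(theta))
d = 7 cm = 0.07 m
Torque = 365 * 0.07 * sin(47)
Torque = 18.69 N*m


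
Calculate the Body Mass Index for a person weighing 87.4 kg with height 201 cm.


BMI = weight / height^2
height = 201 cm = 2.01 m
BMI = 87.4 / 2.01^2
BMI = 21.63 kg/m^2


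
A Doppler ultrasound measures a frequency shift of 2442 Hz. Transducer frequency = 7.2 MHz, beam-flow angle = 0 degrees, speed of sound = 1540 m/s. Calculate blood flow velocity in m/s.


v = fd * c / (2 * f0 * cos(theta))
v = 2442 * 1540 / (2 * 7.2000e+06 * cos(0))
v = 0.2612 m/s


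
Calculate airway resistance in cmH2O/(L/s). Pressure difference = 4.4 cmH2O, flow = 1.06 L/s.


R = dP / flow
R = 4.4 / 1.06
R = 4.151 cmH2O/(L/s)


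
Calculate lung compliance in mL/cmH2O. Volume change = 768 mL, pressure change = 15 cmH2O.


C = dV / dP
C = 768 / 15
C = 51.2 mL/cmH2O


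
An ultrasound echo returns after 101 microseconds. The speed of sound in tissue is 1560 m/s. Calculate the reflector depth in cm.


depth = c * t / 2
t = 101 us = 1.0100e-04 s
depth = 1560 * 1.0100e-04 / 2
depth = 0.07878 m = 7.878 cm


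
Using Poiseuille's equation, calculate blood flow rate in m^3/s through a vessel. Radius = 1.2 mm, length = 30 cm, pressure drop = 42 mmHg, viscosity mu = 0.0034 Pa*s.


Q = pi*r^4*dP / (8*mu*L)
r = 0.0012 m, L = 0.3 m
dP = 42 mmHg = 5599.524 Pa
Q = 4.4703e-06 m^3/s


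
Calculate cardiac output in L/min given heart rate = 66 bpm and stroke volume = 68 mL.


CO = HR * SV
CO = 66 * 68 / 1000
CO = 4.488 L/min


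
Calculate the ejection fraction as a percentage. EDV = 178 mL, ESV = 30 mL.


SV = EDV - ESV = 178 - 30 = 148 mL
EF = SV/EDV * 100 = 148/178 * 100
EF = 83.15%


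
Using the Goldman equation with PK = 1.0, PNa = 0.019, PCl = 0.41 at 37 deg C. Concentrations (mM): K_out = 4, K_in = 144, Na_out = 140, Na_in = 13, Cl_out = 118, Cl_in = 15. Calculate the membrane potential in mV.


Vm = (RT/F)*ln((PK*Ko + PNa*Nao + PCl*Cli)/(PK*Ki + PNa*Nai + PCl*Clo))
Numer = 12.81, Denom = 192.627
Vm = -72.44 mV


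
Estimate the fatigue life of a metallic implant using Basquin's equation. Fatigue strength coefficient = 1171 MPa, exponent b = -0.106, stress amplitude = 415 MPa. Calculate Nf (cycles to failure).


sigma_a = sigma_f' * (2Nf)^b
2Nf = (sigma_a/sigma_f')^(1/b)
2Nf = (415/1171)^(1/-0.106)
2Nf = 17786.193
Nf = 8893


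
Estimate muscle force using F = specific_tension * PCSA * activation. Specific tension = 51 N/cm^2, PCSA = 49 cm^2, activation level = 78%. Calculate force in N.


F = sigma * PCSA * activation
F = 51 * 49 * 0.78
F = 1949 N


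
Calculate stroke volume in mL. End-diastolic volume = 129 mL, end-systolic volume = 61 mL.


SV = EDV - ESV
SV = 129 - 61
SV = 68 mL


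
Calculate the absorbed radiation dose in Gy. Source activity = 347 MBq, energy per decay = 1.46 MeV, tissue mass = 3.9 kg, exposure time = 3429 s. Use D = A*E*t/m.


A = 347 MBq = 3.4700e+08 Bq
E = 1.46 MeV = 2.33892e-13 J
D = A*E*t/m = 3.4700e+08*2.33892e-13*3429/3.9
D = 0.07136 Gy


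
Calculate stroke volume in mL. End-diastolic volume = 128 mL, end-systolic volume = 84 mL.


SV = EDV - ESV
SV = 128 - 84
SV = 44 mL


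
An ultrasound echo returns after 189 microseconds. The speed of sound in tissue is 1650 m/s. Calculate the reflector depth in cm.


depth = c * t / 2
t = 189 us = 1.8900e-04 s
depth = 1650 * 1.8900e-04 / 2
depth = 0.155925 m = 15.5925 cm


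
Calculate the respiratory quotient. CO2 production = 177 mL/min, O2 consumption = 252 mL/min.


RQ = VCO2 / VO2
RQ = 177 / 252
RQ = 0.7024


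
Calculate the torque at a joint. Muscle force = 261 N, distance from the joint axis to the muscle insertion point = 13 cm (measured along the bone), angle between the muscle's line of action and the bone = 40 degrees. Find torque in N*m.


Torque = F * d * sin(theta)   (moment arm = d*sin(theta))
d = 13 cm = 0.13 m
Torque = 261 * 0.13 * sin(40)
Torque = 21.81 N*m


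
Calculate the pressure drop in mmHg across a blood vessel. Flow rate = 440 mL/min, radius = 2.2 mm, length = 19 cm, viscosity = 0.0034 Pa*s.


dP = 8*mu*L*Q / (pi*r^4)
Q = 440 mL/min = 7.33333e-06 m^3/s
dP = 514.971 Pa = 514.971 / 133.322 mmHg = 3.863 mmHg


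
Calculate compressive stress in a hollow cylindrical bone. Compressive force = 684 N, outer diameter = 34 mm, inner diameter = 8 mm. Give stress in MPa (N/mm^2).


A = pi*(r_o^2 - r_i^2)
r_o = 17 mm, r_i = 4 mm
A = 857.655 mm^2
sigma = F/A = 684 / 857.655
sigma = 0.7975 MPa


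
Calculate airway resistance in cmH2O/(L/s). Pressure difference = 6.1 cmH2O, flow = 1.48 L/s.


R = dP / flow
R = 6.1 / 1.48
R = 4.122 cmH2O/(L/s)


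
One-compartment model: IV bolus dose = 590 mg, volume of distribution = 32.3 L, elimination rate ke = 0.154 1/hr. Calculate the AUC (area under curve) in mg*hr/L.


C0 = Dose/Vd = 590/32.3 = 18.2663 mg/L
AUC = C0/ke = 18.2663/0.154
AUC = 118.6 mg*hr/L


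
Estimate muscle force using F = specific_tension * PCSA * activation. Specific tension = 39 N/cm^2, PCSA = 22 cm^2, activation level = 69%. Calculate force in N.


F = sigma * PCSA * activation
F = 39 * 22 * 0.69
F = 592 N


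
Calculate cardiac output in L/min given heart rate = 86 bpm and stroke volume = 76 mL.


CO = HR * SV
CO = 86 * 76 / 1000
CO = 6.536 L/min


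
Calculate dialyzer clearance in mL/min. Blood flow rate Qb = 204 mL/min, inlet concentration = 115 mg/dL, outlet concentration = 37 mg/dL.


K = Qb * (Cb_in - Cb_out) / Cb_in
K = 204 * (115 - 37) / 115
K = 138.4 mL/min


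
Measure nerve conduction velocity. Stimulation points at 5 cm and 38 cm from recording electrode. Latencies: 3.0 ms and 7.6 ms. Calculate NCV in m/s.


Distance = (38 - 5) / 100 = 0.33 m
dt = (7.6 - 3.0) / 1000 = 0.0046 s
NCV = dist / dt = 71.74 m/s


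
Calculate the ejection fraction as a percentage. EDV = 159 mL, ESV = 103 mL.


SV = EDV - ESV = 159 - 103 = 56 mL
EF = SV/EDV * 100 = 56/159 * 100
EF = 35.22%


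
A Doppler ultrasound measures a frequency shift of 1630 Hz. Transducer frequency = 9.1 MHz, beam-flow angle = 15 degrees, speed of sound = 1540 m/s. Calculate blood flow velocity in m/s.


v = fd * c / (2 * f0 * cos(theta))
v = 1630 * 1540 / (2 * 9.1000e+06 * cos(15))
v = 0.1428 m/s


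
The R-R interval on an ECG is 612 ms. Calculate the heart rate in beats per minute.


HR = 60 / RR_interval(s)
RR = 612 ms = 0.612 s
HR = 60 / 0.612 = 98.04 bpm


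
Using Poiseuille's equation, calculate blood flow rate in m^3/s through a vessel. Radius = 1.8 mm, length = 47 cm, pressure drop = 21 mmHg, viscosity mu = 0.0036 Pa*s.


Q = pi*r^4*dP / (8*mu*L)
r = 0.0018 m, L = 0.47 m
dP = 21 mmHg = 2799.762 Pa
Q = 6.8214e-06 m^3/s


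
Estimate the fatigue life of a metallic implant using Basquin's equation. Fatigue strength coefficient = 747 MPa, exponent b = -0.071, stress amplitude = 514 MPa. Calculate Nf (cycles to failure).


sigma_a = sigma_f' * (2Nf)^b
2Nf = (sigma_a/sigma_f')^(1/b)
2Nf = (514/747)^(1/-0.071)
2Nf = 193.51967
Nf = 96.76


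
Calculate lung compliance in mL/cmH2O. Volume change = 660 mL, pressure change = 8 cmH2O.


C = dV / dP
C = 660 / 8
C = 82.5 mL/cmH2O


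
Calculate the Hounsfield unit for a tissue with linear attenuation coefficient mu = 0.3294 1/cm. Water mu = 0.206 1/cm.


HU = ((mu_tissue - mu_water) / mu_water) * 1000
HU = ((0.3294 - 0.206) / 0.206) * 1000
HU = 599


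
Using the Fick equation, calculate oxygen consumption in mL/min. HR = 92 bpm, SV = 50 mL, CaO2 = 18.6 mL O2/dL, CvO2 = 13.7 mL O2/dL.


CO = HR*SV = 92*50/1000 = 4.6 L/min
a-v O2 diff = 18.6 - 13.7 = 4.9 mL/dL
VO2 = CO * (CaO2-CvO2) * 10 dL/L
VO2 = 4.6 * 4.9 * 10
VO2 = 225.4 mL/min


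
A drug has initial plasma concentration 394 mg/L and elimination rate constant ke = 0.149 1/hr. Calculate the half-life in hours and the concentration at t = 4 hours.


t_half = ln(2) / ke = 0.693147 / 0.149 = 4.652 hr
C(t) = C0 * exp(-ke*t) = 394 * exp(-0.149*4)
C(4) = 217.1 mg/L


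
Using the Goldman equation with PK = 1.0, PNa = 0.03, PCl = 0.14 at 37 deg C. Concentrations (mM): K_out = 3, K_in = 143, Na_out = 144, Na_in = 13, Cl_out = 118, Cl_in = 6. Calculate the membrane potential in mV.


Vm = (RT/F)*ln((PK*Ko + PNa*Nao + PCl*Cli)/(PK*Ki + PNa*Nai + PCl*Clo))
Numer = 8.16, Denom = 159.91
Vm = -79.52 mV


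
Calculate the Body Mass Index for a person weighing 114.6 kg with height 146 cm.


BMI = weight / height^2
height = 146 cm = 1.46 m
BMI = 114.6 / 1.46^2
BMI = 53.76 kg/m^2


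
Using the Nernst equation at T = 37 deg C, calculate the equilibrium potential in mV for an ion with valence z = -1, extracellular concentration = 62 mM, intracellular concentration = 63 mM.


E = (RT/(zF)) * ln(C_out/C_in)
T = 37 + 273.15 = 310.15 K
E = (8.314 * 310.15 / (-1 * 96485)) * ln(62/63)
E = 0.4276 mV


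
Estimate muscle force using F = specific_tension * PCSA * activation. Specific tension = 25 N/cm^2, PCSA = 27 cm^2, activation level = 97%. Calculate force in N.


F = sigma * PCSA * activation
F = 25 * 27 * 0.97
F = 654.8 N


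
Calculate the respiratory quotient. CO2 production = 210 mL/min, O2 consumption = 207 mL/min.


RQ = VCO2 / VO2
RQ = 210 / 207
RQ = 1.014


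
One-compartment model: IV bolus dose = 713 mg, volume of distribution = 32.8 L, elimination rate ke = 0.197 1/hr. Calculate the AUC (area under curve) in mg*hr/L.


C0 = Dose/Vd = 713/32.8 = 21.7378 mg/L
AUC = C0/ke = 21.7378/0.197
AUC = 110.3 mg*hr/L


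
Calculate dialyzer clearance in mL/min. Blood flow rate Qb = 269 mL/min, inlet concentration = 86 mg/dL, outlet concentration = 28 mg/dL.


K = Qb * (Cb_in - Cb_out) / Cb_in
K = 269 * (86 - 28) / 86
K = 181.4 mL/min


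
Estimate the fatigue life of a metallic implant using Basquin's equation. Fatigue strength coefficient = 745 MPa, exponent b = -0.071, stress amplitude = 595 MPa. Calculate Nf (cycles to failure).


sigma_a = sigma_f' * (2Nf)^b
2Nf = (sigma_a/sigma_f')^(1/b)
2Nf = (595/745)^(1/-0.071)
2Nf = 23.724742
Nf = 11.86


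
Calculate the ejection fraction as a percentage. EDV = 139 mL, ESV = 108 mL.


SV = EDV - ESV = 139 - 108 = 31 mL
EF = SV/EDV * 100 = 31/139 * 100
EF = 22.3%


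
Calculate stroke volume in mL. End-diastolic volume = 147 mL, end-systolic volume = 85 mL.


SV = EDV - ESV
SV = 147 - 85
SV = 62 mL


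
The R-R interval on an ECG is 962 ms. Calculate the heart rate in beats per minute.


HR = 60 / RR_interval(s)
RR = 962 ms = 0.962 s
HR = 60 / 0.962 = 62.37 bpm


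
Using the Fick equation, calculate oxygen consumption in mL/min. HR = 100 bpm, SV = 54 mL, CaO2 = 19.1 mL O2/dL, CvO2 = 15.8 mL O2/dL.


CO = HR*SV = 100*54/1000 = 5.4 L/min
a-v O2 diff = 19.1 - 15.8 = 3.3 mL/dL
VO2 = CO * (CaO2-CvO2) * 10 dL/L
VO2 = 5.4 * 3.3 * 10
VO2 = 178.2 mL/min


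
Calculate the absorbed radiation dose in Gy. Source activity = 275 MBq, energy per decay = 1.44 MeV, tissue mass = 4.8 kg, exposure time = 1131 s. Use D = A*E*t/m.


A = 275 MBq = 2.7500e+08 Bq
E = 1.44 MeV = 2.30688e-13 J
D = A*E*t/m = 2.7500e+08*2.30688e-13*1131/4.8
D = 0.01495 Gy


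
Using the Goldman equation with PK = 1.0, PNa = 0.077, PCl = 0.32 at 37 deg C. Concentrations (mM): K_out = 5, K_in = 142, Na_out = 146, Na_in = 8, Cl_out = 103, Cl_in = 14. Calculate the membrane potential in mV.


Vm = (RT/F)*ln((PK*Ko + PNa*Nao + PCl*Cli)/(PK*Ki + PNa*Nai + PCl*Clo))
Numer = 20.722, Denom = 175.576
Vm = -57.11 mV


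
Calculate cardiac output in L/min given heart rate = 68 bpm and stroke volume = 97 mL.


CO = HR * SV
CO = 68 * 97 / 1000
CO = 6.596 L/min


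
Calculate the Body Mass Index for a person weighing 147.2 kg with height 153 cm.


BMI = weight / height^2
height = 153 cm = 1.53 m
BMI = 147.2 / 1.53^2
BMI = 62.88 kg/m^2


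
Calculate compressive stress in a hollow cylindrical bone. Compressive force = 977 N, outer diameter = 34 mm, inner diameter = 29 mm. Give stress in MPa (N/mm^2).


A = pi*(r_o^2 - r_i^2)
r_o = 17 mm, r_i = 14.5 mm
A = 247.4 mm^2
sigma = F/A = 977 / 247.4
sigma = 3.949 MPa


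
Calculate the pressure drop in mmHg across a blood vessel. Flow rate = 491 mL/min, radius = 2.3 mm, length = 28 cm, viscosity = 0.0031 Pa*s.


dP = 8*mu*L*Q / (pi*r^4)
Q = 491 mL/min = 8.18333e-06 m^3/s
dP = 646.366 Pa = 646.366 / 133.322 mmHg = 4.848 mmHg


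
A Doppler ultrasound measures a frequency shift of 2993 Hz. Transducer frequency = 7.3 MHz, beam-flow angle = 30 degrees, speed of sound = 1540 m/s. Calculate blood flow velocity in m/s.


v = fd * c / (2 * f0 * cos(theta))
v = 2993 * 1540 / (2 * 7.3000e+06 * cos(30))
v = 0.3645 m/s


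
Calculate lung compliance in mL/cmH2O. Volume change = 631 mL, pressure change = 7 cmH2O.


C = dV / dP
C = 631 / 7
C = 90.14 mL/cmH2O


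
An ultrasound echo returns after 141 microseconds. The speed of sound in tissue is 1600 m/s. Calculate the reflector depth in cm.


depth = c * t / 2
t = 141 us = 1.4100e-04 s
depth = 1600 * 1.4100e-04 / 2
depth = 0.1128 m = 11.28 cm


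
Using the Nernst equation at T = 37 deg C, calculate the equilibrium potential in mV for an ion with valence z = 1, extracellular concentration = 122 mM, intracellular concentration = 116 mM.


E = (RT/(zF)) * ln(C_out/C_in)
T = 37 + 273.15 = 310.15 K
E = (8.314 * 310.15 / (1 * 96485)) * ln(122/116)
E = 1.348 mV


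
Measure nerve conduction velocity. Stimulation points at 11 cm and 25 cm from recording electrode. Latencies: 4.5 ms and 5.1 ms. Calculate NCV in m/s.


Distance = (25 - 11) / 100 = 0.14 m
dt = (5.1 - 4.5) / 1000 = 6.0000e-04 s
NCV = dist / dt = 233.3 m/s


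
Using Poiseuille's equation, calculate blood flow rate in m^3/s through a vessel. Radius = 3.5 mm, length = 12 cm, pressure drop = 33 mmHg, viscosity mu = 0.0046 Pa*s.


Q = pi*r^4*dP / (8*mu*L)
r = 0.0035 m, L = 0.12 m
dP = 33 mmHg = 4399.626 Pa
Q = 4.6969e-04 m^3/s


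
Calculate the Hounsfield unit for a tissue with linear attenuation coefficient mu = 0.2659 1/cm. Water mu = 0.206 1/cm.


HU = ((mu_tissue - mu_water) / mu_water) * 1000
HU = ((0.2659 - 0.206) / 0.206) * 1000
HU = 290.8


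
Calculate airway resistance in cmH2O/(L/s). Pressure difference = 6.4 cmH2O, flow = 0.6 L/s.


R = dP / flow
R = 6.4 / 0.6
R = 10.67 cmH2O/(L/s)


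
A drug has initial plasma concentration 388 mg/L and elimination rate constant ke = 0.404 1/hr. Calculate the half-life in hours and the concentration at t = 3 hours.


t_half = ln(2) / ke = 0.693147 / 0.404 = 1.716 hr
C(t) = C0 * exp(-ke*t) = 388 * exp(-0.404*3)
C(3) = 115.5 mg/L


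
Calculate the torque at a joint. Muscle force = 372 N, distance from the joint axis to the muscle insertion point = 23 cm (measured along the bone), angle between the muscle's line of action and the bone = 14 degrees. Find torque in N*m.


Torque = F * d * sin(theta)   (moment arm = d*sin(theta))
d = 23 cm = 0.23 m
Torque = 372 * 0.23 * sin(14)
Torque = 20.7 N*m


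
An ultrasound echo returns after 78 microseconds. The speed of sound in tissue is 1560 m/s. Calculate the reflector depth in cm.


depth = c * t / 2
t = 78 us = 7.8000e-05 s
depth = 1560 * 7.8000e-05 / 2
depth = 0.06084 m = 6.084 cm


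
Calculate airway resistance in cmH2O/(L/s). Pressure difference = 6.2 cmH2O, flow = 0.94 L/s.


R = dP / flow
R = 6.2 / 0.94
R = 6.596 cmH2O/(L/s)


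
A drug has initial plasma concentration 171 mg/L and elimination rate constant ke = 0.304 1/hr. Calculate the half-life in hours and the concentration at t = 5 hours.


t_half = ln(2) / ke = 0.693147 / 0.304 = 2.28 hr
C(t) = C0 * exp(-ke*t) = 171 * exp(-0.304*5)
C(5) = 37.4 mg/L


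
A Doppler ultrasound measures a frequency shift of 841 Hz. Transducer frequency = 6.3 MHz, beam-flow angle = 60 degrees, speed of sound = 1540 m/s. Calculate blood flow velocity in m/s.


v = fd * c / (2 * f0 * cos(theta))
v = 841 * 1540 / (2 * 6.3000e+06 * cos(60))
v = 0.2056 m/s


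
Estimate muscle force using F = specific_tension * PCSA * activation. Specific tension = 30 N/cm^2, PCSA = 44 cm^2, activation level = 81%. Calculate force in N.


F = sigma * PCSA * activation
F = 30 * 44 * 0.81
F = 1069 N


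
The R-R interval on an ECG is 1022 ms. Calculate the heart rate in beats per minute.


HR = 60 / RR_interval(s)
RR = 1022 ms = 1.022 s
HR = 60 / 1.022 = 58.71 bpm


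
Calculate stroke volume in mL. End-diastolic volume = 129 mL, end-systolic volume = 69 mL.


SV = EDV - ESV
SV = 129 - 69
SV = 60 mL


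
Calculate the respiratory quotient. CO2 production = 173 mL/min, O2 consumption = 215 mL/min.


RQ = VCO2 / VO2
RQ = 173 / 215
RQ = 0.8047


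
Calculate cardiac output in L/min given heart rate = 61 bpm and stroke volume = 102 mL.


CO = HR * SV
CO = 61 * 102 / 1000
CO = 6.222 L/min


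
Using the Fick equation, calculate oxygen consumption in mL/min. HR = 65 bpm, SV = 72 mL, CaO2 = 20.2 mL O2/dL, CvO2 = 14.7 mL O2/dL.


CO = HR*SV = 65*72/1000 = 4.68 L/min
a-v O2 diff = 20.2 - 14.7 = 5.5 mL/dL
VO2 = CO * (CaO2-CvO2) * 10 dL/L
VO2 = 4.68 * 5.5 * 10
VO2 = 257.4 mL/min


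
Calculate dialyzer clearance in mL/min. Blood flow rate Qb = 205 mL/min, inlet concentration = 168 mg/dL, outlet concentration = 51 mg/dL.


K = Qb * (Cb_in - Cb_out) / Cb_in
K = 205 * (168 - 51) / 168
K = 142.8 mL/min


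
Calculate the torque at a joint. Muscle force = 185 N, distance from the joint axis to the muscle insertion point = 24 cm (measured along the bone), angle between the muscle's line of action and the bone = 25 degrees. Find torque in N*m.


Torque = F * d * sin(theta)   (moment arm = d*sin(theta))
d = 24 cm = 0.24 m
Torque = 185 * 0.24 * sin(25)
Torque = 18.76 N*m


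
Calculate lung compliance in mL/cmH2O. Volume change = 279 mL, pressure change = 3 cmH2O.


C = dV / dP
C = 279 / 3
C = 93 mL/cmH2O


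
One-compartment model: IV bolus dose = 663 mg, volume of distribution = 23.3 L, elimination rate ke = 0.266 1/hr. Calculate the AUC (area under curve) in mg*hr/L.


C0 = Dose/Vd = 663/23.3 = 28.4549 mg/L
AUC = C0/ke = 28.4549/0.266
AUC = 107 mg*hr/L


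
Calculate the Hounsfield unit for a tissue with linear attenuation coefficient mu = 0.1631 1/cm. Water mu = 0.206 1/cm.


HU = ((mu_tissue - mu_water) / mu_water) * 1000
HU = ((0.1631 - 0.206) / 0.206) * 1000
HU = -208.3


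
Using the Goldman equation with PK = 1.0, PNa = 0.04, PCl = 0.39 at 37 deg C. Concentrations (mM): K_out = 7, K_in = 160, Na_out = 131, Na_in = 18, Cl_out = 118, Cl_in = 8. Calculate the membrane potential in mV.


Vm = (RT/F)*ln((PK*Ko + PNa*Nao + PCl*Cli)/(PK*Ki + PNa*Nai + PCl*Clo))
Numer = 15.36, Denom = 206.74
Vm = -69.48 mV


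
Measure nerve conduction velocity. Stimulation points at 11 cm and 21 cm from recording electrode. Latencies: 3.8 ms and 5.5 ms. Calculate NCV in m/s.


Distance = (21 - 11) / 100 = 0.1 m
dt = (5.5 - 3.8) / 1000 = 0.0017 s
NCV = dist / dt = 58.82 m/s


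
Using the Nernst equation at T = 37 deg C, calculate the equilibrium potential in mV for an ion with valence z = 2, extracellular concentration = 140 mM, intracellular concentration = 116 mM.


E = (RT/(zF)) * ln(C_out/C_in)
T = 37 + 273.15 = 310.15 K
E = (8.314 * 310.15 / (2 * 96485)) * ln(140/116)
E = 2.513 mV


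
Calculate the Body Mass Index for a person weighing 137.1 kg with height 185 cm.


BMI = weight / height^2
height = 185 cm = 1.85 m
BMI = 137.1 / 1.85^2
BMI = 40.06 kg/m^2


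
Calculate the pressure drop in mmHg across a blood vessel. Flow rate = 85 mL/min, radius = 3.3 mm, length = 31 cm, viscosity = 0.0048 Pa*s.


dP = 8*mu*L*Q / (pi*r^4)
Q = 85 mL/min = 1.41667e-06 m^3/s
dP = 45.2643 Pa = 45.2643 / 133.322 mmHg = 0.3395 mmHg


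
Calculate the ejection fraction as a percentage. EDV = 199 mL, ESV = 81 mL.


SV = EDV - ESV = 199 - 81 = 118 mL
EF = SV/EDV * 100 = 118/199 * 100
EF = 59.3%


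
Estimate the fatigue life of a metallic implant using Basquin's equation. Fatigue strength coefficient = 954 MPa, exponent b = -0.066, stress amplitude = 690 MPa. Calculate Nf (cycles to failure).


sigma_a = sigma_f' * (2Nf)^b
2Nf = (sigma_a/sigma_f')^(1/b)
2Nf = (690/954)^(1/-0.066)
2Nf = 135.45883
Nf = 67.73


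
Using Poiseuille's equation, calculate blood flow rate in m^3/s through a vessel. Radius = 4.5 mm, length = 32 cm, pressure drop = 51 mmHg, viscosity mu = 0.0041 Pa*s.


Q = pi*r^4*dP / (8*mu*L)
r = 0.0045 m, L = 0.32 m
dP = 51 mmHg = 6799.422 Pa
Q = 8.3454e-04 m^3/s


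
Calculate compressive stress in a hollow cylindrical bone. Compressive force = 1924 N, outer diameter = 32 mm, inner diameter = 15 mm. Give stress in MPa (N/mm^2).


A = pi*(r_o^2 - r_i^2)
r_o = 16 mm, r_i = 7.5 mm
A = 627.533 mm^2
sigma = F/A = 1924 / 627.533
sigma = 3.066 MPa


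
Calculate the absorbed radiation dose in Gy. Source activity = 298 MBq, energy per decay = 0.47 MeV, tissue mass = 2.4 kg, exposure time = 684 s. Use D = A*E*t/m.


A = 298 MBq = 2.9800e+08 Bq
E = 0.47 MeV = 7.5294e-14 J
D = A*E*t/m = 2.9800e+08*7.5294e-14*684/2.4
D = 0.006395 Gy


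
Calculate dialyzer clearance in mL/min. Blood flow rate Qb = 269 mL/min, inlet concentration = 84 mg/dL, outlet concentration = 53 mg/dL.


K = Qb * (Cb_in - Cb_out) / Cb_in
K = 269 * (84 - 53) / 84
K = 99.27 mL/min


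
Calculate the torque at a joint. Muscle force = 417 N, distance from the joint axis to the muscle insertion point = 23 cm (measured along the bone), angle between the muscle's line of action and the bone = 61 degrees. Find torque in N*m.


Torque = F * d * sin(theta)   (moment arm = d*sin(theta))
d = 23 cm = 0.23 m
Torque = 417 * 0.23 * sin(61)
Torque = 83.88 N*m


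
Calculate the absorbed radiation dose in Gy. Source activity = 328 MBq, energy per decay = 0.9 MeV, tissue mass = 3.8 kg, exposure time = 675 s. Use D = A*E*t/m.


A = 328 MBq = 3.2800e+08 Bq
E = 0.9 MeV = 1.4418e-13 J
D = A*E*t/m = 3.2800e+08*1.4418e-13*675/3.8
D = 0.0084 Gy


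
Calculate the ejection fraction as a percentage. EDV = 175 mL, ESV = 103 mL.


SV = EDV - ESV = 175 - 103 = 72 mL
EF = SV/EDV * 100 = 72/175 * 100
EF = 41.14%


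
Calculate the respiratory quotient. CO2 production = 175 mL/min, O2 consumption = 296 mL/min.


RQ = VCO2 / VO2
RQ = 175 / 296
RQ = 0.5912


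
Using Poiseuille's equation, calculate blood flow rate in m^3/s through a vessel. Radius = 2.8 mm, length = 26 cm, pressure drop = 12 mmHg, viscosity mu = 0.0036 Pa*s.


Q = pi*r^4*dP / (8*mu*L)
r = 0.0028 m, L = 0.26 m
dP = 12 mmHg = 1599.864 Pa
Q = 4.1257e-05 m^3/s


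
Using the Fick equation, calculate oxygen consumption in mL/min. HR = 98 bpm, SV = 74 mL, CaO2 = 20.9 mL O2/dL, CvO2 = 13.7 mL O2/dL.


CO = HR*SV = 98*74/1000 = 7.252 L/min
a-v O2 diff = 20.9 - 13.7 = 7.2 mL/dL
VO2 = CO * (CaO2-CvO2) * 10 dL/L
VO2 = 7.252 * 7.2 * 10
VO2 = 522.1 mL/min


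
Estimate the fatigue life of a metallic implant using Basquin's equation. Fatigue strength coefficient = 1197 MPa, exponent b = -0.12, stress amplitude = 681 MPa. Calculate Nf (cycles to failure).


sigma_a = sigma_f' * (2Nf)^b
2Nf = (sigma_a/sigma_f')^(1/b)
2Nf = (681/1197)^(1/-0.12)
2Nf = 109.95762
Nf = 54.98


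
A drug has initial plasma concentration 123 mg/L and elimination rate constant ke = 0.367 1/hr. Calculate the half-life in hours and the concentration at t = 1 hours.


t_half = ln(2) / ke = 0.693147 / 0.367 = 1.889 hr
C(t) = C0 * exp(-ke*t) = 123 * exp(-0.367*1)
C(1) = 85.22 mg/L


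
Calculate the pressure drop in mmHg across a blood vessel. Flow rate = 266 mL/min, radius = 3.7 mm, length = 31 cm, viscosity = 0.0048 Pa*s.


dP = 8*mu*L*Q / (pi*r^4)
Q = 266 mL/min = 4.43333e-06 m^3/s
dP = 89.6326 Pa = 89.6326 / 133.322 mmHg = 0.6723 mmHg


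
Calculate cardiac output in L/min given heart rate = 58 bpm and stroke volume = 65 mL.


CO = HR * SV
CO = 58 * 65 / 1000
CO = 3.77 L/min


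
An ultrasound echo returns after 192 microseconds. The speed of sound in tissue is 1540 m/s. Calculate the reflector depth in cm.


depth = c * t / 2
t = 192 us = 1.9200e-04 s
depth = 1540 * 1.9200e-04 / 2
depth = 0.14784 m = 14.784 cm


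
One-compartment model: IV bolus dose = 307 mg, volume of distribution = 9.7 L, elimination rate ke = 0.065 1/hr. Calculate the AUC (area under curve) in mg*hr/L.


C0 = Dose/Vd = 307/9.7 = 31.6495 mg/L
AUC = C0/ke = 31.6495/0.065
AUC = 486.9 mg*hr/L


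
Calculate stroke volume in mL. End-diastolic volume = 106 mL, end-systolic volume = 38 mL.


SV = EDV - ESV
SV = 106 - 38
SV = 68 mL


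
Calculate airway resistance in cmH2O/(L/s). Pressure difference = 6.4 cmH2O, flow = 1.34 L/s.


R = dP / flow
R = 6.4 / 1.34
R = 4.776 cmH2O/(L/s)


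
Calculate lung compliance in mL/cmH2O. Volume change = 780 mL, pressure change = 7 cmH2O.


C = dV / dP
C = 780 / 7
C = 111.4 mL/cmH2O


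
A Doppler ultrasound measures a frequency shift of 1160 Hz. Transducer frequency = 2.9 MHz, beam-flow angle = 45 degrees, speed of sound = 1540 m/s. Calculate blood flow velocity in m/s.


v = fd * c / (2 * f0 * cos(theta))
v = 1160 * 1540 / (2 * 2.9000e+06 * cos(45))
v = 0.4356 m/s


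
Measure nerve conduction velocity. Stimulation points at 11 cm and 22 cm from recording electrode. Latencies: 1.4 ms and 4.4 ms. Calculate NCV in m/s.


Distance = (22 - 11) / 100 = 0.11 m
dt = (4.4 - 1.4) / 1000 = 0.003 s
NCV = dist / dt = 36.67 m/s


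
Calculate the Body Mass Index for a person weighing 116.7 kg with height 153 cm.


BMI = weight / height^2
height = 153 cm = 1.53 m
BMI = 116.7 / 1.53^2
BMI = 49.85 kg/m^2


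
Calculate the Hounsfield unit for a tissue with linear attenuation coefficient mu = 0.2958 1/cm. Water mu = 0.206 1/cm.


HU = ((mu_tissue - mu_water) / mu_water) * 1000
HU = ((0.2958 - 0.206) / 0.206) * 1000
HU = 435.9


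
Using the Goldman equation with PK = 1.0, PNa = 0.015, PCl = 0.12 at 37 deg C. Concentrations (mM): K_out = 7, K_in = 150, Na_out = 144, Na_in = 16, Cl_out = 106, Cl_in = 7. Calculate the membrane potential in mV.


Vm = (RT/F)*ln((PK*Ko + PNa*Nao + PCl*Cli)/(PK*Ki + PNa*Nai + PCl*Clo))
Numer = 10, Denom = 162.96
Vm = -74.59 mV


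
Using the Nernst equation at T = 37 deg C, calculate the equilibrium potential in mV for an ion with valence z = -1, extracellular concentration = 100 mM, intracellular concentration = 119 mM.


E = (RT/(zF)) * ln(C_out/C_in)
T = 37 + 273.15 = 310.15 K
E = (8.314 * 310.15 / (-1 * 96485)) * ln(100/119)
E = 4.649 mV


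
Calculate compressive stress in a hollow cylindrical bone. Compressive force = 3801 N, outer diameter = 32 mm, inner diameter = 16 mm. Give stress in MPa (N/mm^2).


A = pi*(r_o^2 - r_i^2)
r_o = 16 mm, r_i = 8 mm
A = 603.186 mm^2
sigma = F/A = 3801 / 603.186
sigma = 6.302 MPa


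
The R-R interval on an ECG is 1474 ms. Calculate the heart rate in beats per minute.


HR = 60 / RR_interval(s)
RR = 1474 ms = 1.474 s
HR = 60 / 1.474 = 40.71 bpm


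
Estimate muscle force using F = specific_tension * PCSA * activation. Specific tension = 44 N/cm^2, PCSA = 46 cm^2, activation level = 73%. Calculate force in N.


F = sigma * PCSA * activation
F = 44 * 46 * 0.73
F = 1478 N


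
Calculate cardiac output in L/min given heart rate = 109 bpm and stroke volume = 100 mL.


CO = HR * SV
CO = 109 * 100 / 1000
CO = 10.9 L/min


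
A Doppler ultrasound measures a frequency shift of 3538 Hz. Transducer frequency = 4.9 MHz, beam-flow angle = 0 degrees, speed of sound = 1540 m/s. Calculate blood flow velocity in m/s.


v = fd * c / (2 * f0 * cos(theta))
v = 3538 * 1540 / (2 * 4.9000e+06 * cos(0))
v = 0.556 m/s


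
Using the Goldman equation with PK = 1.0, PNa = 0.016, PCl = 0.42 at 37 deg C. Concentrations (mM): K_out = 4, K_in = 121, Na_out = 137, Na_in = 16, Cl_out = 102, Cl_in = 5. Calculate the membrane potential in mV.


Vm = (RT/F)*ln((PK*Ko + PNa*Nao + PCl*Cli)/(PK*Ki + PNa*Nai + PCl*Clo))
Numer = 8.292, Denom = 164.096
Vm = -79.78 mV


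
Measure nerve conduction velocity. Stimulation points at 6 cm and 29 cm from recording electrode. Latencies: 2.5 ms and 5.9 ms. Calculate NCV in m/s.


Distance = (29 - 6) / 100 = 0.23 m
dt = (5.9 - 2.5) / 1000 = 0.0034 s
NCV = dist / dt = 67.65 m/s


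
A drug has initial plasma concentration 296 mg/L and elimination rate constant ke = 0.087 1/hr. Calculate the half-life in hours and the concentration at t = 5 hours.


t_half = ln(2) / ke = 0.693147 / 0.087 = 7.967 hr
C(t) = C0 * exp(-ke*t) = 296 * exp(-0.087*5)
C(5) = 191.6 mg/L


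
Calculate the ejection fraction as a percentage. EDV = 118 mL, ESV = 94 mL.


SV = EDV - ESV = 118 - 94 = 24 mL
EF = SV/EDV * 100 = 24/118 * 100
EF = 20.34%


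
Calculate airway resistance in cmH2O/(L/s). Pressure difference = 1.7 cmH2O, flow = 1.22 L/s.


R = dP / flow
R = 1.7 / 1.22
R = 1.393 cmH2O/(L/s)


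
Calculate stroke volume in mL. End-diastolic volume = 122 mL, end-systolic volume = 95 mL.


SV = EDV - ESV
SV = 122 - 95
SV = 27 mL


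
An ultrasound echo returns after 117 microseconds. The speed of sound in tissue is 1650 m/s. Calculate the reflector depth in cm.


depth = c * t / 2
t = 117 us = 1.1700e-04 s
depth = 1650 * 1.1700e-04 / 2
depth = 0.096525 m = 9.6525 cm


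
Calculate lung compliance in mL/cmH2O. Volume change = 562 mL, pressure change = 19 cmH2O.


C = dV / dP
C = 562 / 19
C = 29.58 mL/cmH2O


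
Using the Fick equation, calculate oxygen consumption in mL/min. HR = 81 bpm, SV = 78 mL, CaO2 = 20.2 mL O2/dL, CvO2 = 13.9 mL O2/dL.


CO = HR*SV = 81*78/1000 = 6.318 L/min
a-v O2 diff = 20.2 - 13.9 = 6.3 mL/dL
VO2 = CO * (CaO2-CvO2) * 10 dL/L
VO2 = 6.318 * 6.3 * 10
VO2 = 398 mL/min


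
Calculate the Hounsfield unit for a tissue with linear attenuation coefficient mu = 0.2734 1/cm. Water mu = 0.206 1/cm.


HU = ((mu_tissue - mu_water) / mu_water) * 1000
HU = ((0.2734 - 0.206) / 0.206) * 1000
HU = 327.2


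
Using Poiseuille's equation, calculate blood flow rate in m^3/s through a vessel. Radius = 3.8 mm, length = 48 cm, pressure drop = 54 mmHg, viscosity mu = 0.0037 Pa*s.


Q = pi*r^4*dP / (8*mu*L)
r = 0.0038 m, L = 0.48 m
dP = 54 mmHg = 7199.388 Pa
Q = 3.3193e-04 m^3/s


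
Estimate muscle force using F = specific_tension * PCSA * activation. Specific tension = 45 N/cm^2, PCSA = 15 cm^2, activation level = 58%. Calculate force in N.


F = sigma * PCSA * activation
F = 45 * 15 * 0.58
F = 391.5 N
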